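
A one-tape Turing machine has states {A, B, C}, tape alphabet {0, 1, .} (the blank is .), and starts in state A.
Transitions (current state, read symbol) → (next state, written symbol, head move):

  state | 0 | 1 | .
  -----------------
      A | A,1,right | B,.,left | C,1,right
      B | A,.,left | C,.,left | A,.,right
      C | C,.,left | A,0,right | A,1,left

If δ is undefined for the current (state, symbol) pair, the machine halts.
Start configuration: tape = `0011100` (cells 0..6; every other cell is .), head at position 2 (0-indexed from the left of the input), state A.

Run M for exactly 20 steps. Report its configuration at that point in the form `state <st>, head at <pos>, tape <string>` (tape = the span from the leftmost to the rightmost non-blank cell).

A | ...00[1]1100   read 1 → write ., move left, go to B
B | ...0[0].1100   read 0 → write ., move left, go to A
A | ...[0]..1100   read 0 → write 1, move right, go to A
A | ...1[.].1100   read . → write 1, move right, go to C
C | ...11[.]1100   read . → write 1, move left, go to A
A | ...1[1]11100   read 1 → write ., move left, go to B
B | ...[1].11100   read 1 → write ., move left, go to C
C | ..[.]..11100   read . → write 1, move left, go to A
A | .[.]1..11100   read . → write 1, move right, go to C
C | .1[1]..11100   read 1 → write 0, move right, go to A
A | .10[.].11100   read . → write 1, move right, go to C
C | .101[.]11100   read . → write 1, move left, go to A
A | .10[1]111100   read 1 → write ., move left, go to B
B | .1[0].111100   read 0 → write ., move left, go to A
A | .[1]..111100   read 1 → write ., move left, go to B
B | [.]...111100   read . → write ., move right, go to A
A | .[.]..111100   read . → write 1, move right, go to C
C | .1[.].111100   read . → write 1, move left, go to A
A | .[1]1.111100   read 1 → write ., move left, go to B
B | [.].1.111100   read . → write ., move right, go to A
A | .[.]1.111100
After 20 steps: state A, head at -2, tape 1.111100.

state A, head at -2, tape 1.111100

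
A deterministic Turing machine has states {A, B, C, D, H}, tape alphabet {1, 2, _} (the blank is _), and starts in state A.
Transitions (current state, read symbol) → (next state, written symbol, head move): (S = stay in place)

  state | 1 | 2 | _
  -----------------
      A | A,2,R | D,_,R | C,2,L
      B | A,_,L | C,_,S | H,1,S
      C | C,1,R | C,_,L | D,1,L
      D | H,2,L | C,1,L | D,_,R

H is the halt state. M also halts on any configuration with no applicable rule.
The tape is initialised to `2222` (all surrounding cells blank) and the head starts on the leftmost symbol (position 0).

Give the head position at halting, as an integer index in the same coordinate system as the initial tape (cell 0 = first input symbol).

state=A head=0 tape=_[2]222   (A,2)→(D,_,R)
state=D head=1 tape=__[2]22   (D,2)→(C,1,L)
state=C head=0 tape=_[_]122   (C,_)→(D,1,L)
state=D head=-1 tape=[_]1122   (D,_)→(D,_,R)
state=D head=0 tape=_[1]122   (D,1)→(H,2,L)
state=H head=-1 tape=[_]2122
At halt the head is at cell -1.

-1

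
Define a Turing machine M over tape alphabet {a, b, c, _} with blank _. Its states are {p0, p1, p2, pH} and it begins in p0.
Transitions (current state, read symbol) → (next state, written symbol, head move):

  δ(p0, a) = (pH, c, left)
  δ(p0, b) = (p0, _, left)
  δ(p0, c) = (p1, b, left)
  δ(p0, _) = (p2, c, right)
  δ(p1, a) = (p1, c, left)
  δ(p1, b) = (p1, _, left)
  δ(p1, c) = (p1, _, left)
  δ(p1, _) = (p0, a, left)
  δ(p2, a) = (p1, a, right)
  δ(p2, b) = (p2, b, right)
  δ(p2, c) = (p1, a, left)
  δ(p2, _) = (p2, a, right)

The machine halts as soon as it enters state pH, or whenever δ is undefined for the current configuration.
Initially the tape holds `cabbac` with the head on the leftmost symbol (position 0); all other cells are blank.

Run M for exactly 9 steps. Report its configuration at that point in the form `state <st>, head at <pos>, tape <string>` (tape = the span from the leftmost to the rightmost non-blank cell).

state p2, head at -3, tape ca_c_abbac

state=p0 head=0 tape=____[c]abbac   (p0,c)→(p1,b,left)
state=p1 head=-1 tape=___[_]babbac   (p1,_)→(p0,a,left)
state=p0 head=-2 tape=__[_]ababbac   (p0,_)→(p2,c,right)
state=p2 head=-1 tape=__c[a]babbac   (p2,a)→(p1,a,right)
state=p1 head=0 tape=__ca[b]abbac   (p1,b)→(p1,_,left)
state=p1 head=-1 tape=__c[a]_abbac   (p1,a)→(p1,c,left)
state=p1 head=-2 tape=__[c]c_abbac   (p1,c)→(p1,_,left)
state=p1 head=-3 tape=_[_]_c_abbac   (p1,_)→(p0,a,left)
state=p0 head=-4 tape=[_]a_c_abbac   (p0,_)→(p2,c,right)
state=p2 head=-3 tape=c[a]_c_abbac
After 9 steps: state p2, head at -3, tape ca_c_abbac.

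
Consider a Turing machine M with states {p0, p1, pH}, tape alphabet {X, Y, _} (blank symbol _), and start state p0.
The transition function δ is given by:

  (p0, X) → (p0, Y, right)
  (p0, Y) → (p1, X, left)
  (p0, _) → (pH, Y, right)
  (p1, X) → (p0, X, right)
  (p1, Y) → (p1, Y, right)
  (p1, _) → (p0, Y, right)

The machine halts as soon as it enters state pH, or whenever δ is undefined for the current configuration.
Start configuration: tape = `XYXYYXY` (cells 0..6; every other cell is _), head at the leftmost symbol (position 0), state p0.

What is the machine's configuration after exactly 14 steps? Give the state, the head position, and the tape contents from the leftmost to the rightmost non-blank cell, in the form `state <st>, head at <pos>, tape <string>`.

state=p0 head=0 tape=[X]YXYYXY   (p0,X)→(p0,Y,right)
state=p0 head=1 tape=Y[Y]XYYXY   (p0,Y)→(p1,X,left)
state=p1 head=0 tape=[Y]XXYYXY   (p1,Y)→(p1,Y,right)
state=p1 head=1 tape=Y[X]XYYXY   (p1,X)→(p0,X,right)
state=p0 head=2 tape=YX[X]YYXY   (p0,X)→(p0,Y,right)
state=p0 head=3 tape=YXY[Y]YXY   (p0,Y)→(p1,X,left)
state=p1 head=2 tape=YX[Y]XYXY   (p1,Y)→(p1,Y,right)
state=p1 head=3 tape=YXY[X]YXY   (p1,X)→(p0,X,right)
state=p0 head=4 tape=YXYX[Y]XY   (p0,Y)→(p1,X,left)
state=p1 head=3 tape=YXY[X]XXY   (p1,X)→(p0,X,right)
state=p0 head=4 tape=YXYX[X]XY   (p0,X)→(p0,Y,right)
state=p0 head=5 tape=YXYXY[X]Y   (p0,X)→(p0,Y,right)
state=p0 head=6 tape=YXYXYY[Y]   (p0,Y)→(p1,X,left)
state=p1 head=5 tape=YXYXY[Y]X   (p1,Y)→(p1,Y,right)
state=p1 head=6 tape=YXYXYY[X]
After 14 steps: state p1, head at 6, tape YXYXYYX.

state p1, head at 6, tape YXYXYYX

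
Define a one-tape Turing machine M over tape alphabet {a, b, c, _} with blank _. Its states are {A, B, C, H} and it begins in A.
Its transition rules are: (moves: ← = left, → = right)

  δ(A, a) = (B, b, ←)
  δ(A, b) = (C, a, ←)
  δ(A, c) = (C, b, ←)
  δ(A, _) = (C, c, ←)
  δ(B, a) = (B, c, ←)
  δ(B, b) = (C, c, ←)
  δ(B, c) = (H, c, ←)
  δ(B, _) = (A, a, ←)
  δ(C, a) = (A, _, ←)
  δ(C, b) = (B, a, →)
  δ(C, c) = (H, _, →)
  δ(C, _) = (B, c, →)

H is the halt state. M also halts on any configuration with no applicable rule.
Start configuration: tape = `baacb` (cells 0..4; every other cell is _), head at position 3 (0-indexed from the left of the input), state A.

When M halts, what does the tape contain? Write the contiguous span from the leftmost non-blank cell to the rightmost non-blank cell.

ccb_bb

A | _baa[c]b   read c → write b, move ←, go to C
C | _ba[a]bb   read a → write _, move ←, go to A
A | _b[a]_bb   read a → write b, move ←, go to B
B | _[b]b_bb   read b → write c, move ←, go to C
C | [_]cb_bb   read _ → write c, move →, go to B
B | c[c]b_bb   read c → write c, move ←, go to H
H | [c]cb_bb
The non-blank tape span at halt is ccb_bb.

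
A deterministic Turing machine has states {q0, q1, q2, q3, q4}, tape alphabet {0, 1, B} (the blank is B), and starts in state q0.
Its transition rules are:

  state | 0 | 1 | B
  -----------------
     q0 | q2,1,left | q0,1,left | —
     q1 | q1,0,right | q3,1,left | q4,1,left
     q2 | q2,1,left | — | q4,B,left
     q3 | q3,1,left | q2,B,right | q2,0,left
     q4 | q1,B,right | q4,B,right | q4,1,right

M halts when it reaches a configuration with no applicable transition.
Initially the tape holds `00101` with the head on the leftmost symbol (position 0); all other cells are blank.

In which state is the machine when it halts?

q2

state=q0 head=0 tape=BB[0]0101   (q0,0)→(q2,1,left)
state=q2 head=-1 tape=B[B]10101   (q2,B)→(q4,B,left)
state=q4 head=-2 tape=[B]B10101   (q4,B)→(q4,1,right)
state=q4 head=-1 tape=1[B]10101   (q4,B)→(q4,1,right)
state=q4 head=0 tape=11[1]0101   (q4,1)→(q4,B,right)
state=q4 head=1 tape=11B[0]101   (q4,0)→(q1,B,right)
state=q1 head=2 tape=11BB[1]01   (q1,1)→(q3,1,left)
state=q3 head=1 tape=11B[B]101   (q3,B)→(q2,0,left)
state=q2 head=0 tape=11[B]0101   (q2,B)→(q4,B,left)
state=q4 head=-1 tape=1[1]B0101   (q4,1)→(q4,B,right)
state=q4 head=0 tape=1B[B]0101   (q4,B)→(q4,1,right)
state=q4 head=1 tape=1B1[0]101   (q4,0)→(q1,B,right)
state=q1 head=2 tape=1B1B[1]01   (q1,1)→(q3,1,left)
state=q3 head=1 tape=1B1[B]101   (q3,B)→(q2,0,left)
state=q2 head=0 tape=1B[1]0101
No transition is defined for (q2, 1); M halts in state q2.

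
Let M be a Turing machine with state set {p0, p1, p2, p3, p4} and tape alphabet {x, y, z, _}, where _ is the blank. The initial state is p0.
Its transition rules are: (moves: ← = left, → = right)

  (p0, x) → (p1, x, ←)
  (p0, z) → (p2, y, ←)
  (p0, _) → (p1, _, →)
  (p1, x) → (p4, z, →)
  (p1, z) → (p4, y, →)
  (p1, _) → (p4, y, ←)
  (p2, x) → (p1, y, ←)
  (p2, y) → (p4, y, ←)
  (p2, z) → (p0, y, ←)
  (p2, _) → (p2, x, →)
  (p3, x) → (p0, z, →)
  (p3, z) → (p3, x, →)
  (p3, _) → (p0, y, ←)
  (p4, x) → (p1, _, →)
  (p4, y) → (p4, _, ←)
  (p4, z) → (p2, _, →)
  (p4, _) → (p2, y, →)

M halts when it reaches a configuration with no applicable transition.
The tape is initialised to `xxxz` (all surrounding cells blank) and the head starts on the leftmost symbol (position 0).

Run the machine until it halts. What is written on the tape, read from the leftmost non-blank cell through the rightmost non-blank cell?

p0 | ___[x]xxz   read x → write x, move ←, go to p1
p1 | __[_]xxxz   read _ → write y, move ←, go to p4
p4 | _[_]yxxxz   read _ → write y, move →, go to p2
p2 | _y[y]xxxz   read y → write y, move ←, go to p4
p4 | _[y]yxxxz   read y → write _, move ←, go to p4
p4 | [_]_yxxxz   read _ → write y, move →, go to p2
p2 | y[_]yxxxz   read _ → write x, move →, go to p2
p2 | yx[y]xxxz   read y → write y, move ←, go to p4
p4 | y[x]yxxxz   read x → write _, move →, go to p1
p1 | y_[y]xxxz
The non-blank tape span at halt is y_yxxxz.

y_yxxxz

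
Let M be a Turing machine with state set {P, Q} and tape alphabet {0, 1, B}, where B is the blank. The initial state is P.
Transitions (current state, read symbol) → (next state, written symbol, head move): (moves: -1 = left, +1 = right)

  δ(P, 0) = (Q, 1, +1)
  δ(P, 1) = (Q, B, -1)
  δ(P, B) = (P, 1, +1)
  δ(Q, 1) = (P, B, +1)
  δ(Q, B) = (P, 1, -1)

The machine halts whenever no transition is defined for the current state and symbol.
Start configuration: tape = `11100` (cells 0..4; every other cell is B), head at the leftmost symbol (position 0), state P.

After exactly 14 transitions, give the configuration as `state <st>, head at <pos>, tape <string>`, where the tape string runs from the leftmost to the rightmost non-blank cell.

state Q, head at 4, tape 1BB110

P | BB[1]1100   read 1 → write B, move -1, go to Q
Q | B[B]B1100   read B → write 1, move -1, go to P
P | [B]1B1100   read B → write 1, move +1, go to P
P | 1[1]B1100   read 1 → write B, move -1, go to Q
Q | [1]BB1100   read 1 → write B, move +1, go to P
P | B[B]B1100   read B → write 1, move +1, go to P
P | B1[B]1100   read B → write 1, move +1, go to P
P | B11[1]100   read 1 → write B, move -1, go to Q
Q | B1[1]B100   read 1 → write B, move +1, go to P
P | B1B[B]100   read B → write 1, move +1, go to P
P | B1B1[1]00   read 1 → write B, move -1, go to Q
Q | B1B[1]B00   read 1 → write B, move +1, go to P
P | B1BB[B]00   read B → write 1, move +1, go to P
P | B1BB1[0]0   read 0 → write 1, move +1, go to Q
Q | B1BB11[0]
After 14 steps: state Q, head at 4, tape 1BB110.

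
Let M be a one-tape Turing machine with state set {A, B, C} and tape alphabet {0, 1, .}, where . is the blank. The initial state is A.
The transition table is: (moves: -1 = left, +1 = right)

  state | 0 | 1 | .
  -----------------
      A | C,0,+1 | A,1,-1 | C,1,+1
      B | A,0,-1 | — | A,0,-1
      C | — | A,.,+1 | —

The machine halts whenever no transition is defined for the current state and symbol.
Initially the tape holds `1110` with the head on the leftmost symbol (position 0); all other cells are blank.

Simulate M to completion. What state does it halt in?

C

A | .[1]110.   read 1 → write 1, move -1, go to A
A | [.]1110.   read . → write 1, move +1, go to C
C | 1[1]110.   read 1 → write ., move +1, go to A
A | 1.[1]10.   read 1 → write 1, move -1, go to A
A | 1[.]110.   read . → write 1, move +1, go to C
C | 11[1]10.   read 1 → write ., move +1, go to A
A | 11.[1]0.   read 1 → write 1, move -1, go to A
A | 11[.]10.   read . → write 1, move +1, go to C
C | 111[1]0.   read 1 → write ., move +1, go to A
A | 111.[0].   read 0 → write 0, move +1, go to C
C | 111.0[.]
No transition is defined for (C, .); M halts in state C.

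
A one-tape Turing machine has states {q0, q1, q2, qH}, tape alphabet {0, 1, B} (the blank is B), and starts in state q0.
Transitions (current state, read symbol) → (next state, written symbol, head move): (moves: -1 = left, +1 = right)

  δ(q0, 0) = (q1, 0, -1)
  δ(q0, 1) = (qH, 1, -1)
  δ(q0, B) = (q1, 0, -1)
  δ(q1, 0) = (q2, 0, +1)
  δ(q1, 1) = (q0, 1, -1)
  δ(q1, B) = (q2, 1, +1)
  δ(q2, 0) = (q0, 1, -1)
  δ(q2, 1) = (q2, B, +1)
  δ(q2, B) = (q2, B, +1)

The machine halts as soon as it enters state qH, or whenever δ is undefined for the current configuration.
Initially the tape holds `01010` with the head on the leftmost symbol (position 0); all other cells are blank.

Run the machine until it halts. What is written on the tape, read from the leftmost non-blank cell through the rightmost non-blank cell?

111010

q0 | BB[0]1010   read 0 → write 0, move -1, go to q1
q1 | B[B]01010   read B → write 1, move +1, go to q2
q2 | B1[0]1010   read 0 → write 1, move -1, go to q0
q0 | B[1]11010   read 1 → write 1, move -1, go to qH
qH | [B]111010
The non-blank tape span at halt is 111010.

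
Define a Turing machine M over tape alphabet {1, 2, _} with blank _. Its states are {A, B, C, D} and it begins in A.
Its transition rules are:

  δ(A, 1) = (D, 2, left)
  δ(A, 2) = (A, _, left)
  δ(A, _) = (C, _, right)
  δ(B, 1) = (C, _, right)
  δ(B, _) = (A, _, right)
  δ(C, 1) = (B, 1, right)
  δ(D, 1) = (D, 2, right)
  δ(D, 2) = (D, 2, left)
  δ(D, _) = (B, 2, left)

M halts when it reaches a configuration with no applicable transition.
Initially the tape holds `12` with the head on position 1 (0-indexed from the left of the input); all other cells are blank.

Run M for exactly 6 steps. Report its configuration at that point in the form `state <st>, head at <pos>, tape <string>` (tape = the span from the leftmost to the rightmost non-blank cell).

A | __1[2]   read 2 → write _, move left, go to A
A | __[1]_   read 1 → write 2, move left, go to D
D | _[_]2_   read _ → write 2, move left, go to B
B | [_]22_   read _ → write _, move right, go to A
A | _[2]2_   read 2 → write _, move left, go to A
A | [_]_2_   read _ → write _, move right, go to C
C | _[_]2_
After 6 steps: state C, head at -1, tape 2.

state C, head at -1, tape 2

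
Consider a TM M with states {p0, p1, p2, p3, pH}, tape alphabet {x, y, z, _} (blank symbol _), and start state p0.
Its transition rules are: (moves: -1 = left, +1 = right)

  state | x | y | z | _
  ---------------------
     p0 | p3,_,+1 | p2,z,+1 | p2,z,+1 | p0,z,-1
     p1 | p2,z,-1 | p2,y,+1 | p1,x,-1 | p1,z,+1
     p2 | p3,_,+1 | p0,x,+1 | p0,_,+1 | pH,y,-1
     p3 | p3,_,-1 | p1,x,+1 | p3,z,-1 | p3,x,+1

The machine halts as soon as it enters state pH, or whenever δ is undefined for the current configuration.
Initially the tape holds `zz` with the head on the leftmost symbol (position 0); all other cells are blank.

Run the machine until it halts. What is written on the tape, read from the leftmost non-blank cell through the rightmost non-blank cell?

z_zy

state=p0 head=0 tape=[z]z__   (p0,z)→(p2,z,+1)
state=p2 head=1 tape=z[z]__   (p2,z)→(p0,_,+1)
state=p0 head=2 tape=z_[_]_   (p0,_)→(p0,z,-1)
state=p0 head=1 tape=z[_]z_   (p0,_)→(p0,z,-1)
state=p0 head=0 tape=[z]zz_   (p0,z)→(p2,z,+1)
state=p2 head=1 tape=z[z]z_   (p2,z)→(p0,_,+1)
state=p0 head=2 tape=z_[z]_   (p0,z)→(p2,z,+1)
state=p2 head=3 tape=z_z[_]   (p2,_)→(pH,y,-1)
state=pH head=2 tape=z_[z]y
The non-blank tape span at halt is z_zy.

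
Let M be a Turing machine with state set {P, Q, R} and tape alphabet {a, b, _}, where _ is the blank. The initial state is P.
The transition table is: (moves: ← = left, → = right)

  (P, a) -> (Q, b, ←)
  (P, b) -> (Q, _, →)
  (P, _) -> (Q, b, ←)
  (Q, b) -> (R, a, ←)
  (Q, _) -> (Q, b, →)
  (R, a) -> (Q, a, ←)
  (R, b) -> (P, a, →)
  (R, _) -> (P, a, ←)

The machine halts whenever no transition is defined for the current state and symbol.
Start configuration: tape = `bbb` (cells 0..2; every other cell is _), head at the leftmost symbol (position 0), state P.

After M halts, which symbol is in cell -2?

P | __[b]bb   read b → write _, move →, go to Q
Q | ___[b]b   read b → write a, move ←, go to R
R | __[_]ab   read _ → write a, move ←, go to P
P | _[_]aab   read _ → write b, move ←, go to Q
Q | [_]baab   read _ → write b, move →, go to Q
Q | b[b]aab   read b → write a, move ←, go to R
R | [b]aaab   read b → write a, move →, go to P
P | a[a]aab   read a → write b, move ←, go to Q
Q | [a]baab
Cell -2 holds a when M halts.

a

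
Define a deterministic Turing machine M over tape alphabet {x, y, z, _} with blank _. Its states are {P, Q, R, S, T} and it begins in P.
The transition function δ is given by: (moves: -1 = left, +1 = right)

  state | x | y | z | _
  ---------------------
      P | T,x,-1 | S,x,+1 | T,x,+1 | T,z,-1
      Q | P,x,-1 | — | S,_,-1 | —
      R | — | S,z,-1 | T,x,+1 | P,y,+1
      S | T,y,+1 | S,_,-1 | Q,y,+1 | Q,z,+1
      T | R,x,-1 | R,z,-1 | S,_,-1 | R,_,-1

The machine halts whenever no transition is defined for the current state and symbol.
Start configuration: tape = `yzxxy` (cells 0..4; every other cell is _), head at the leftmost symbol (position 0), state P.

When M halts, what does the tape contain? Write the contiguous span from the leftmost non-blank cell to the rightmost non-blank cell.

state=P head=0 tape=_[y]zxxy   (P,y)→(S,x,+1)
state=S head=1 tape=_x[z]xxy   (S,z)→(Q,y,+1)
state=Q head=2 tape=_xy[x]xy   (Q,x)→(P,x,-1)
state=P head=1 tape=_x[y]xxy   (P,y)→(S,x,+1)
state=S head=2 tape=_xx[x]xy   (S,x)→(T,y,+1)
state=T head=3 tape=_xxy[x]y   (T,x)→(R,x,-1)
state=R head=2 tape=_xx[y]xy   (R,y)→(S,z,-1)
state=S head=1 tape=_x[x]zxy   (S,x)→(T,y,+1)
state=T head=2 tape=_xy[z]xy   (T,z)→(S,_,-1)
state=S head=1 tape=_x[y]_xy   (S,y)→(S,_,-1)
state=S head=0 tape=_[x]__xy   (S,x)→(T,y,+1)
state=T head=1 tape=_y[_]_xy   (T,_)→(R,_,-1)
state=R head=0 tape=_[y]__xy   (R,y)→(S,z,-1)
state=S head=-1 tape=[_]z__xy   (S,_)→(Q,z,+1)
state=Q head=0 tape=z[z]__xy   (Q,z)→(S,_,-1)
state=S head=-1 tape=[z]___xy   (S,z)→(Q,y,+1)
state=Q head=0 tape=y[_]__xy
The non-blank tape span at halt is y___xy.

y___xy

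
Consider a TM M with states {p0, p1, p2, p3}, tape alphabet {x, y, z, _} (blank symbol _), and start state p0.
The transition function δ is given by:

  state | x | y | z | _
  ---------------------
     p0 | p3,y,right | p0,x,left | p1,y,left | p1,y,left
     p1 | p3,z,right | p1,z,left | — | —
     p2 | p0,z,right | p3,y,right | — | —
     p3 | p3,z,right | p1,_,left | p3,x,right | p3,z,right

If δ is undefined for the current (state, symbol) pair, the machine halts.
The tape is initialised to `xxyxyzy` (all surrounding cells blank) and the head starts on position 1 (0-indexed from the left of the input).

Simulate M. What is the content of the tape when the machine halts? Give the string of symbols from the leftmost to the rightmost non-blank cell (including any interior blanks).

p0 | x[x]yxyzy   read x → write y, move right, go to p3
p3 | xy[y]xyzy   read y → write _, move left, go to p1
p1 | x[y]_xyzy   read y → write z, move left, go to p1
p1 | [x]z_xyzy   read x → write z, move right, go to p3
p3 | z[z]_xyzy   read z → write x, move right, go to p3
p3 | zx[_]xyzy   read _ → write z, move right, go to p3
p3 | zxz[x]yzy   read x → write z, move right, go to p3
p3 | zxzz[y]zy   read y → write _, move left, go to p1
p1 | zxz[z]_zy
The non-blank tape span at halt is zxzz_zy.

zxzz_zy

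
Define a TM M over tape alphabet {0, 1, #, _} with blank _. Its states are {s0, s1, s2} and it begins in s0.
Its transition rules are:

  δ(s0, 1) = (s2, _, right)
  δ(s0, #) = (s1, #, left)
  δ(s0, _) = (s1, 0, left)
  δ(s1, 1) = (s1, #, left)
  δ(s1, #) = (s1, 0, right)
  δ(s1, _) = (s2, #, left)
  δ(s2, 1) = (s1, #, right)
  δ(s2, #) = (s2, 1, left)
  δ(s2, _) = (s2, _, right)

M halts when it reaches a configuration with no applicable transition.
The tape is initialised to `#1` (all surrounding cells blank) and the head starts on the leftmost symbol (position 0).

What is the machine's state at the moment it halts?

state=s0 head=0 tape=__[#]1   (s0,#)→(s1,#,left)
state=s1 head=-1 tape=_[_]#1   (s1,_)→(s2,#,left)
state=s2 head=-2 tape=[_]##1   (s2,_)→(s2,_,right)
state=s2 head=-1 tape=_[#]#1   (s2,#)→(s2,1,left)
state=s2 head=-2 tape=[_]1#1   (s2,_)→(s2,_,right)
state=s2 head=-1 tape=_[1]#1   (s2,1)→(s1,#,right)
state=s1 head=0 tape=_#[#]1   (s1,#)→(s1,0,right)
state=s1 head=1 tape=_#0[1]   (s1,1)→(s1,#,left)
state=s1 head=0 tape=_#[0]#
No transition is defined for (s1, 0); M halts in state s1.

s1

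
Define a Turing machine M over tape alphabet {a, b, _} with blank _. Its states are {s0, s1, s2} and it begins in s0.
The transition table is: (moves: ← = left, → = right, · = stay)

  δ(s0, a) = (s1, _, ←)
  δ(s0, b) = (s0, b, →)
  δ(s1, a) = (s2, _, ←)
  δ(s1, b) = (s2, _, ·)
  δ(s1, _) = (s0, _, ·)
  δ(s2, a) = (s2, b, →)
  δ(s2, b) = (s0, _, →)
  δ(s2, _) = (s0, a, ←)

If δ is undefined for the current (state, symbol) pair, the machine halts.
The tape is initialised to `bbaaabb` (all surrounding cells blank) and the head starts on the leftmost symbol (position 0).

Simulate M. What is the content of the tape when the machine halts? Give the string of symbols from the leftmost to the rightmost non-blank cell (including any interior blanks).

a__aabb

s0 | _[b]baaabb   read b → write b, move →, go to s0
s0 | _b[b]aaabb   read b → write b, move →, go to s0
s0 | _bb[a]aabb   read a → write _, move ←, go to s1
s1 | _b[b]_aabb   read b → write _, move ·, go to s2
s2 | _b[_]_aabb   read _ → write a, move ←, go to s0
s0 | _[b]a_aabb   read b → write b, move →, go to s0
s0 | _b[a]_aabb   read a → write _, move ←, go to s1
s1 | _[b]__aabb   read b → write _, move ·, go to s2
s2 | _[_]__aabb   read _ → write a, move ←, go to s0
s0 | [_]a__aabb
The non-blank tape span at halt is a__aabb.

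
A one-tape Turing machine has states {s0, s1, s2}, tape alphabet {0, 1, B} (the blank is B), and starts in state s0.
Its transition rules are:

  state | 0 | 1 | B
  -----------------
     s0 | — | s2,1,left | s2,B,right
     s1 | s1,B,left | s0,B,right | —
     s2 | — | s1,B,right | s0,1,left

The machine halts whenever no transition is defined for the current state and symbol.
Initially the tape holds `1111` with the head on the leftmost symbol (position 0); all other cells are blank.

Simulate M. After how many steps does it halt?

s0 | BB[1]111BBB   read 1 → write 1, move left, go to s2
s2 | B[B]1111BBB   read B → write 1, move left, go to s0
s0 | [B]11111BBB   read B → write B, move right, go to s2
s2 | B[1]1111BBB   read 1 → write B, move right, go to s1
s1 | BB[1]111BBB   read 1 → write B, move right, go to s0
s0 | BBB[1]11BBB   read 1 → write 1, move left, go to s2
s2 | BB[B]111BBB   read B → write 1, move left, go to s0
s0 | B[B]1111BBB   read B → write B, move right, go to s2
s2 | BB[1]111BBB   read 1 → write B, move right, go to s1
s1 | BBB[1]11BBB   read 1 → write B, move right, go to s0
s0 | BBBB[1]1BBB   read 1 → write 1, move left, go to s2
s2 | BBB[B]11BBB   read B → write 1, move left, go to s0
s0 | BB[B]111BBB   read B → write B, move right, go to s2
s2 | BBB[1]11BBB   read 1 → write B, move right, go to s1
s1 | BBBB[1]1BBB   read 1 → write B, move right, go to s0
s0 | BBBBB[1]BBB   read 1 → write 1, move left, go to s2
s2 | BBBB[B]1BBB   read B → write 1, move left, go to s0
s0 | BBB[B]11BBB   read B → write B, move right, go to s2
s2 | BBBB[1]1BBB   read 1 → write B, move right, go to s1
s1 | BBBBB[1]BBB   read 1 → write B, move right, go to s0
s0 | BBBBBB[B]BB   read B → write B, move right, go to s2
s2 | BBBBBBB[B]B   read B → write 1, move left, go to s0
s0 | BBBBBB[B]1B   read B → write B, move right, go to s2
s2 | BBBBBBB[1]B   read 1 → write B, move right, go to s1
s1 | BBBBBBBB[B]
M halts after 24 transitions.

24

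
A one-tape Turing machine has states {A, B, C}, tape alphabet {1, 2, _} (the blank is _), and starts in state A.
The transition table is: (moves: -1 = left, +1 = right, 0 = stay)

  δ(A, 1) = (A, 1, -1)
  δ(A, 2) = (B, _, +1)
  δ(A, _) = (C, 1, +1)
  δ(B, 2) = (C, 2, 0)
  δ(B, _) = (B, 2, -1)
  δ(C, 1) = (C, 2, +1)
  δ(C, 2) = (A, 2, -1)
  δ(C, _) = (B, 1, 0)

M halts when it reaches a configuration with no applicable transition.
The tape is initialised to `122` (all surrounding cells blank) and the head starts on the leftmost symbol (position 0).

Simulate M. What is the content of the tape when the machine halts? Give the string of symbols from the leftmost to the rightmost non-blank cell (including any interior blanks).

1_122

A | __[1]22   read 1 → write 1, move -1, go to A
A | _[_]122   read _ → write 1, move +1, go to C
C | _1[1]22   read 1 → write 2, move +1, go to C
C | _12[2]2   read 2 → write 2, move -1, go to A
A | _1[2]22   read 2 → write _, move +1, go to B
B | _1_[2]2   read 2 → write 2, move 0, go to C
C | _1_[2]2   read 2 → write 2, move -1, go to A
A | _1[_]22   read _ → write 1, move +1, go to C
C | _11[2]2   read 2 → write 2, move -1, go to A
A | _1[1]22   read 1 → write 1, move -1, go to A
A | _[1]122   read 1 → write 1, move -1, go to A
A | [_]1122   read _ → write 1, move +1, go to C
C | 1[1]122   read 1 → write 2, move +1, go to C
C | 12[1]22   read 1 → write 2, move +1, go to C
C | 122[2]2   read 2 → write 2, move -1, go to A
A | 12[2]22   read 2 → write _, move +1, go to B
B | 12_[2]2   read 2 → write 2, move 0, go to C
C | 12_[2]2   read 2 → write 2, move -1, go to A
A | 12[_]22   read _ → write 1, move +1, go to C
C | 121[2]2   read 2 → write 2, move -1, go to A
A | 12[1]22   read 1 → write 1, move -1, go to A
A | 1[2]122   read 2 → write _, move +1, go to B
B | 1_[1]22
The non-blank tape span at halt is 1_122.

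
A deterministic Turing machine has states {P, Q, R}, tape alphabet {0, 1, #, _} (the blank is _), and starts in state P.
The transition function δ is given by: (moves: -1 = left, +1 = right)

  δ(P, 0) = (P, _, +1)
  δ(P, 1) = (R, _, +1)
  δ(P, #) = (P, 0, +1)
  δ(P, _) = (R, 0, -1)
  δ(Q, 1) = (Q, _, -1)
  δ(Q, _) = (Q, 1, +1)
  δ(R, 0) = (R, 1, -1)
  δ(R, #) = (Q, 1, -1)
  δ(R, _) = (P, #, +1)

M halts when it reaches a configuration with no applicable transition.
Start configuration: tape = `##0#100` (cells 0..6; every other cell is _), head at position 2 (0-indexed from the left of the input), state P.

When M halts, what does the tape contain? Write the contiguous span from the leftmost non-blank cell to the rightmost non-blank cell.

P | ##[0]#100__   read 0 → write _, move +1, go to P
P | ##_[#]100__   read # → write 0, move +1, go to P
P | ##_0[1]00__   read 1 → write _, move +1, go to R
R | ##_0_[0]0__   read 0 → write 1, move -1, go to R
R | ##_0[_]10__   read _ → write #, move +1, go to P
P | ##_0#[1]0__   read 1 → write _, move +1, go to R
R | ##_0#_[0]__   read 0 → write 1, move -1, go to R
R | ##_0#[_]1__   read _ → write #, move +1, go to P
P | ##_0##[1]__   read 1 → write _, move +1, go to R
R | ##_0##_[_]_   read _ → write #, move +1, go to P
P | ##_0##_#[_]   read _ → write 0, move -1, go to R
R | ##_0##_[#]0   read # → write 1, move -1, go to Q
Q | ##_0##[_]10   read _ → write 1, move +1, go to Q
Q | ##_0##1[1]0   read 1 → write _, move -1, go to Q
Q | ##_0##[1]_0   read 1 → write _, move -1, go to Q
Q | ##_0#[#]__0
The non-blank tape span at halt is ##_0##__0.

##_0##__0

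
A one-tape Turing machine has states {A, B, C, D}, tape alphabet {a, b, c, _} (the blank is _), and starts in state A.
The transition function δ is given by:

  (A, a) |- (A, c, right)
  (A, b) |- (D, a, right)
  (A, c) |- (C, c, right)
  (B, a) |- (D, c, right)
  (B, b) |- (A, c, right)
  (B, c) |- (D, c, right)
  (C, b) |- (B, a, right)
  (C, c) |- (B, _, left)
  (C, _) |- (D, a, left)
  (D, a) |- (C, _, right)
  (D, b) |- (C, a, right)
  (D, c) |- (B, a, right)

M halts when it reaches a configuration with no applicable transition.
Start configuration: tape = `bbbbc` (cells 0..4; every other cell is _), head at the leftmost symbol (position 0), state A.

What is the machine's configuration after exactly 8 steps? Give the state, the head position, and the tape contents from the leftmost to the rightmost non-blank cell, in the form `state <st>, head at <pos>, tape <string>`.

state D, head at 6, tape aaacac

A | [b]bbbc__   read b → write a, move right, go to D
D | a[b]bbc__   read b → write a, move right, go to C
C | aa[b]bc__   read b → write a, move right, go to B
B | aaa[b]c__   read b → write c, move right, go to A
A | aaac[c]__   read c → write c, move right, go to C
C | aaacc[_]_   read _ → write a, move left, go to D
D | aaac[c]a_   read c → write a, move right, go to B
B | aaaca[a]_   read a → write c, move right, go to D
D | aaacac[_]
After 8 steps: state D, head at 6, tape aaacac.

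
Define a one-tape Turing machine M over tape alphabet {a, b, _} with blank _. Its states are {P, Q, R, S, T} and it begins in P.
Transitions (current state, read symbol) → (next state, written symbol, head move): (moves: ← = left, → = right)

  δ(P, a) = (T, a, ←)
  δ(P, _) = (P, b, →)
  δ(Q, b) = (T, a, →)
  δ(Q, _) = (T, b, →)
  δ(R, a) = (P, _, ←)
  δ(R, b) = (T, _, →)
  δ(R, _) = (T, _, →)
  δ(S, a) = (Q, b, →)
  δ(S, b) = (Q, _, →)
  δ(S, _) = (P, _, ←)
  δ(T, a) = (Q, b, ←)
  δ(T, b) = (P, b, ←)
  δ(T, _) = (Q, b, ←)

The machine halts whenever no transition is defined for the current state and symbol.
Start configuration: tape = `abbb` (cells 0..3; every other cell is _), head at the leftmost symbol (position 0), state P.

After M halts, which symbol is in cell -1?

state=P head=0 tape=__[a]bbb   (P,a)→(T,a,←)
state=T head=-1 tape=_[_]abbb   (T,_)→(Q,b,←)
state=Q head=-2 tape=[_]babbb   (Q,_)→(T,b,→)
state=T head=-1 tape=b[b]abbb   (T,b)→(P,b,←)
state=P head=-2 tape=[b]babbb
Cell -1 holds b when M halts.

b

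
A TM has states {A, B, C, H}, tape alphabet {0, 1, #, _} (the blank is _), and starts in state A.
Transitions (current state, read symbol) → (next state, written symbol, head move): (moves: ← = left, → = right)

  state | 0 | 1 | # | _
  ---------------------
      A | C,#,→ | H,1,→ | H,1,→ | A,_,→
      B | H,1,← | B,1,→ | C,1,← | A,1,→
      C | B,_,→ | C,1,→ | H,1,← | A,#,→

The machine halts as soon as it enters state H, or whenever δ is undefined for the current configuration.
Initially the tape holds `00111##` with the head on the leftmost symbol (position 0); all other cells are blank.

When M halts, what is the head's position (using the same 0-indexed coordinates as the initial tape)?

A | [0]0111##   read 0 → write #, move →, go to C
C | #[0]111##   read 0 → write _, move →, go to B
B | #_[1]11##   read 1 → write 1, move →, go to B
B | #_1[1]1##   read 1 → write 1, move →, go to B
B | #_11[1]##   read 1 → write 1, move →, go to B
B | #_111[#]#   read # → write 1, move ←, go to C
C | #_11[1]1#   read 1 → write 1, move →, go to C
C | #_111[1]#   read 1 → write 1, move →, go to C
C | #_1111[#]   read # → write 1, move ←, go to H
H | #_111[1]1
At halt the head is at cell 5.

5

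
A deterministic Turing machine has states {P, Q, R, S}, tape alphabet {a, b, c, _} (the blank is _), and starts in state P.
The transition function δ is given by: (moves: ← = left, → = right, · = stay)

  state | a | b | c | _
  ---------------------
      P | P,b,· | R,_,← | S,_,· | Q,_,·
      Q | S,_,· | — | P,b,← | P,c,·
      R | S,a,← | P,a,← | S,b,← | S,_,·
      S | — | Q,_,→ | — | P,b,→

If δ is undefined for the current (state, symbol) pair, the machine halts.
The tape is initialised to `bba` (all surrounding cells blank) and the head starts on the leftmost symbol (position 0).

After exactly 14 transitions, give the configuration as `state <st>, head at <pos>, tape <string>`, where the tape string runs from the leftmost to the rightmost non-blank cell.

state P, head at -1, tape bca_a

P | __[b]ba   read b → write _, move ←, go to R
R | _[_]_ba   read _ → write _, move ·, go to S
S | _[_]_ba   read _ → write b, move →, go to P
P | _b[_]ba   read _ → write _, move ·, go to Q
Q | _b[_]ba   read _ → write c, move ·, go to P
P | _b[c]ba   read c → write _, move ·, go to S
S | _b[_]ba   read _ → write b, move →, go to P
P | _bb[b]a   read b → write _, move ←, go to R
R | _b[b]_a   read b → write a, move ←, go to P
P | _[b]a_a   read b → write _, move ←, go to R
R | [_]_a_a   read _ → write _, move ·, go to S
S | [_]_a_a   read _ → write b, move →, go to P
P | b[_]a_a   read _ → write _, move ·, go to Q
Q | b[_]a_a   read _ → write c, move ·, go to P
P | b[c]a_a
After 14 steps: state P, head at -1, tape bca_a.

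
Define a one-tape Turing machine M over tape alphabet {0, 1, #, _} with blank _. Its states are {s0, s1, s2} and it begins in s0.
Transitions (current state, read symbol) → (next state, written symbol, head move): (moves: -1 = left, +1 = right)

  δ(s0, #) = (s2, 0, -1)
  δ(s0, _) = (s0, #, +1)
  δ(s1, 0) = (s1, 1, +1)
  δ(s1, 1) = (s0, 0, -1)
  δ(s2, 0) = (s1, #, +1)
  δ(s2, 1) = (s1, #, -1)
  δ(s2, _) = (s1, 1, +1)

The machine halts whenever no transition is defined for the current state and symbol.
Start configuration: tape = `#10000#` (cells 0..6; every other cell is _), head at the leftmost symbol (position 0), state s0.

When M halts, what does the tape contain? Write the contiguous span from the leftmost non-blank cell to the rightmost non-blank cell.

1100000#

s0 | _[#]10000#   read # → write 0, move -1, go to s2
s2 | [_]010000#   read _ → write 1, move +1, go to s1
s1 | 1[0]10000#   read 0 → write 1, move +1, go to s1
s1 | 11[1]0000#   read 1 → write 0, move -1, go to s0
s0 | 1[1]00000#
The non-blank tape span at halt is 1100000#.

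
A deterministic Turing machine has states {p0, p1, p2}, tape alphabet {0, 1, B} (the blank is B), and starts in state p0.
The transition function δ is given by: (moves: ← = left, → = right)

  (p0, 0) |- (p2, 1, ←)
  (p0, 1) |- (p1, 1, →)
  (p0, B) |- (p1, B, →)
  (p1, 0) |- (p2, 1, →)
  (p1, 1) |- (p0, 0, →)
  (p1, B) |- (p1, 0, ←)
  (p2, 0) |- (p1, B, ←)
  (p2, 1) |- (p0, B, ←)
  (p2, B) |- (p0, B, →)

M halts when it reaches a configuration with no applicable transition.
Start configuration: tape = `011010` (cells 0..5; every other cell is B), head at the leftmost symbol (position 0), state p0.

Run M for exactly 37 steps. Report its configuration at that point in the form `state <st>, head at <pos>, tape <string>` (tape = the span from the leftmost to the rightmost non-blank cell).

p0 | B[0]11010   read 0 → write 1, move ←, go to p2
p2 | [B]111010   read B → write B, move →, go to p0
p0 | B[1]11010   read 1 → write 1, move →, go to p1
p1 | B1[1]1010   read 1 → write 0, move →, go to p0
p0 | B10[1]010   read 1 → write 1, move →, go to p1
p1 | B101[0]10   read 0 → write 1, move →, go to p2
p2 | B1011[1]0   read 1 → write B, move ←, go to p0
p0 | B101[1]B0   read 1 → write 1, move →, go to p1
p1 | B1011[B]0   read B → write 0, move ←, go to p1
p1 | B101[1]00   read 1 → write 0, move →, go to p0
p0 | B1010[0]0   read 0 → write 1, move ←, go to p2
p2 | B101[0]10   read 0 → write B, move ←, go to p1
p1 | B10[1]B10   read 1 → write 0, move →, go to p0
p0 | B100[B]10   read B → write B, move →, go to p1
p1 | B100B[1]0   read 1 → write 0, move →, go to p0
p0 | B100B0[0]   read 0 → write 1, move ←, go to p2
p2 | B100B[0]1   read 0 → write B, move ←, go to p1
p1 | B100[B]B1   read B → write 0, move ←, go to p1
p1 | B10[0]0B1   read 0 → write 1, move →, go to p2
p2 | B101[0]B1   read 0 → write B, move ←, go to p1
p1 | B10[1]BB1   read 1 → write 0, move →, go to p0
p0 | B100[B]B1   read B → write B, move →, go to p1
p1 | B100B[B]1   read B → write 0, move ←, go to p1
p1 | B100[B]01   read B → write 0, move ←, go to p1
p1 | B10[0]001   read 0 → write 1, move →, go to p2
p2 | B101[0]01   read 0 → write B, move ←, go to p1
p1 | B10[1]B01   read 1 → write 0, move →, go to p0
p0 | B100[B]01   read B → write B, move →, go to p1
p1 | B100B[0]1   read 0 → write 1, move →, go to p2
p2 | B100B1[1]   read 1 → write B, move ←, go to p0
p0 | B100B[1]B   read 1 → write 1, move →, go to p1
p1 | B100B1[B]   read B → write 0, move ←, go to p1
p1 | B100B[1]0   read 1 → write 0, move →, go to p0
p0 | B100B0[0]   read 0 → write 1, move ←, go to p2
p2 | B100B[0]1   read 0 → write B, move ←, go to p1
p1 | B100[B]B1   read B → write 0, move ←, go to p1
p1 | B10[0]0B1   read 0 → write 1, move →, go to p2
p2 | B101[0]B1
After 37 steps: state p2, head at 3, tape 1010B1.

state p2, head at 3, tape 1010B1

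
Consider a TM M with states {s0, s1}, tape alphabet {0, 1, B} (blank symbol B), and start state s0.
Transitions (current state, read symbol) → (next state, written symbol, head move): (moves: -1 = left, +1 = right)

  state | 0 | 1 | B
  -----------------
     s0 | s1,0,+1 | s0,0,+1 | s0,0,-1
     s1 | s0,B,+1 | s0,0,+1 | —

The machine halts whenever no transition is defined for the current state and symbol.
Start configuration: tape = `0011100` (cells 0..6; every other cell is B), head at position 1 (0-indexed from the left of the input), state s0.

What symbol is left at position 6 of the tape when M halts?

s0 | 0[0]11100BB   read 0 → write 0, move +1, go to s1
s1 | 00[1]1100BB   read 1 → write 0, move +1, go to s0
s0 | 000[1]100BB   read 1 → write 0, move +1, go to s0
s0 | 0000[1]00BB   read 1 → write 0, move +1, go to s0
s0 | 00000[0]0BB   read 0 → write 0, move +1, go to s1
s1 | 000000[0]BB   read 0 → write B, move +1, go to s0
s0 | 000000B[B]B   read B → write 0, move -1, go to s0
s0 | 000000[B]0B   read B → write 0, move -1, go to s0
s0 | 00000[0]00B   read 0 → write 0, move +1, go to s1
s1 | 000000[0]0B   read 0 → write B, move +1, go to s0
s0 | 000000B[0]B   read 0 → write 0, move +1, go to s1
s1 | 000000B0[B]
Cell 6 holds B when M halts.

B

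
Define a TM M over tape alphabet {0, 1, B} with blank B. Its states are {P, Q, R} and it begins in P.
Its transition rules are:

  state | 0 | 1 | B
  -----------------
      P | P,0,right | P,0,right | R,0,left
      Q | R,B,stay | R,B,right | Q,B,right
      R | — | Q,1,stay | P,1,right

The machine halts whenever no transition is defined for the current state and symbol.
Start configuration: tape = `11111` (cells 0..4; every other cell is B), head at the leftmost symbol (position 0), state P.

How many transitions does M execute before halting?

6

P | [1]1111B   read 1 → write 0, move right, go to P
P | 0[1]111B   read 1 → write 0, move right, go to P
P | 00[1]11B   read 1 → write 0, move right, go to P
P | 000[1]1B   read 1 → write 0, move right, go to P
P | 0000[1]B   read 1 → write 0, move right, go to P
P | 00000[B]   read B → write 0, move left, go to R
R | 0000[0]0
M halts after 6 transitions.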